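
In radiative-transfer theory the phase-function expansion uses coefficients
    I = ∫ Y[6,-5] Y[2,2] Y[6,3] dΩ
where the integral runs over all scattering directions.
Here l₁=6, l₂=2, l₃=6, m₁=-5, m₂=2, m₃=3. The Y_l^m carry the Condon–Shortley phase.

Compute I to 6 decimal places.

0.120286

Rules hold: Σm=0, L=14 even, 4≤6≤8.
N = 13·5·13 = 845
Δ = 2!·10!·2!/15! = 1/90090
Racah Σ t=0..2: t=0:+1/69120 t=1:−1/14400 t=2:+1/69120 = -7/172800
⇒ 3j(6 2 6; 0 0 0)² = 14/715, sgn -1
Racah Σ t=2..2: t=2:+1/1451520 = 1/1451520
⇒ 3j(6 2 6; -5 2 3)² = 1/91, sgn -1
4πI² = N·(3j₀)²·(3jₘ)² = 2/11
I = +1·√(0.181818/4π) = 0.12028562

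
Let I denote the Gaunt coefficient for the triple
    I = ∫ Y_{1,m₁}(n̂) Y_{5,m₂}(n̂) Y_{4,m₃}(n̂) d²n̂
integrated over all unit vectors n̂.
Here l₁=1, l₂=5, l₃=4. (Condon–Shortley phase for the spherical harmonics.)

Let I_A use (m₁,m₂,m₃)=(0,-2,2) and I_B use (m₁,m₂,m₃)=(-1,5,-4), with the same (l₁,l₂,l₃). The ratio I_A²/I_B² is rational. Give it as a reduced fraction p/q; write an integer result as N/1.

Same 1,5,4: normalisation and zero-m 3j drop out of the ratio.
A: Δ: 2! 0! 8! / 11! → 1/495; sum: t=1:−1/1440 = -1/1440; 3j²(1 5 4; 0 -2 2) = Δ·Π!·Σ² = 7/165  (sign -1)
B: Δ: 2! 0! 8! / 11! → 1/495; sum: t=2:+1/80640 = 1/80640; 3j²(1 5 4; -1 5 -4) = Δ·Π!·Σ² = 1/11  (sign +1)
I_A²/I_B² = (7/165)/(1/11) = 7/15

7/15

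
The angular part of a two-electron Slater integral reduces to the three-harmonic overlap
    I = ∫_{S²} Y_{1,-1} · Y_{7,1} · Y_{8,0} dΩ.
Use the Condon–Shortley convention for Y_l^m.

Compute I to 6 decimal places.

Checks pass: Σm=0; 16 even; l₃=8∈[6,8].
(2·1+1)(2·7+1)(2·8+1) = 765
Δ: 0! 2! 14! / 17! → 1/2040
sum: t=0:+1/25401600 = 1/25401600
3j²(1 7 8; 0 0 0) = Δ·Π!·Σ² = 8/255  (sign +1)
sum: t=0:+1/58060800 = 1/58060800
3j²(1 7 8; -1 1 0) = Δ·Π!·Σ² = 7/510  (sign +1)
combine: 4πI² = 765·8/255·7/510 = 28/85
take √, sign +1: I = 0.16190663

0.161907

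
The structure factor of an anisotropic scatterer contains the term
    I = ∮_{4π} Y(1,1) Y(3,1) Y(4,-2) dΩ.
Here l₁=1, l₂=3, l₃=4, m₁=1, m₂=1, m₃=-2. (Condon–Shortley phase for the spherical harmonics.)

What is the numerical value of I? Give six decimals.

0.238414

Rules hold: Σm=0, L=8 even, 2≤4≤4.
N = 3·7·9 = 189
Δ = 0!·2!·6!/9! = 1/252
Racah Σ t=0..0: t=0:+1/36 = 1/36
⇒ 3j(1 3 4; 0 0 0)² = 4/63, sgn +1
Racah Σ t=0..0: t=0:+1/96 = 1/96
⇒ 3j(1 3 4; 1 1 -2)² = 5/84, sgn +1
4πI² = N·(3j₀)²·(3jₘ)² = 5/7
I = +1·√(0.714286/4π) = 0.23841361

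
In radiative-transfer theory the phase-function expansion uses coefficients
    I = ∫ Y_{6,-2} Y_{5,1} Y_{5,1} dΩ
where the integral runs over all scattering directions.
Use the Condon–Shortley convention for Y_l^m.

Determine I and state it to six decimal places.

Checks pass: Σm=0; 16 even; l₃=5∈[1,11].
(2·6+1)(2·5+1)(2·5+1) = 1573
Δ: 6! 6! 4! / 17! → 1/28588560
sum: t=1:−1/345600 t=2:+1/13824 t=3:−1/5184 t=4:+1/13824 t=5:−1/345600 = -7/129600
3j²(6 5 5; 0 0 0) = Δ·Π!·Σ² = 80/7293  (sign +1)
sum: t=2:+1/829440 t=3:−1/25920 t=4:+1/9216 t=5:−1/25920 t=6:+1/829440 = 7/207360
3j²(6 5 5; -2 1 1) = Δ·Π!·Σ² = 28/2431  (sign +1)
combine: 4πI² = 1573·80/7293·28/2431 = 2240/11271
take √, sign +1: I = 0.12575865

0.125759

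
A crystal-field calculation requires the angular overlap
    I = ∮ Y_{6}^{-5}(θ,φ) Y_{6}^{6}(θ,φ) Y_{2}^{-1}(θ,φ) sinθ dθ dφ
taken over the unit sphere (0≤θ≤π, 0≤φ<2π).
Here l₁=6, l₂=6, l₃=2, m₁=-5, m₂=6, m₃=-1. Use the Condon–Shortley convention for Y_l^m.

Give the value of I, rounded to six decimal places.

0.178412

Checks pass: Σm=0; 14 even; l₃=2∈[0,12].
(2·6+1)(2·6+1)(2·2+1) = 845
Δ: 10! 2! 2! / 15! → 1/90090
sum: t=4:+1/69120 t=5:−1/14400 t=6:+1/69120 = -7/172800
3j²(6 6 2; 0 0 0) = Δ·Π!·Σ² = 14/715  (sign -1)
sum: t=10:+1/7257600 = 1/7257600
3j²(6 6 2; -5 6 -1) = Δ·Π!·Σ² = 11/455  (sign -1)
combine: 4πI² = 845·14/715·11/455 = 2/5
take √, sign +1: I = 0.17841241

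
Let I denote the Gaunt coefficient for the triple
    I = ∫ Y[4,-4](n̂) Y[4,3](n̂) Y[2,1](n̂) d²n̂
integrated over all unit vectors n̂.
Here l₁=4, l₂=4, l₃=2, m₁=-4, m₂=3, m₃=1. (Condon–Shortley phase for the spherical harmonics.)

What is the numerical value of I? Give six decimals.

0.198645

Checks pass: Σm=0; 10 even; l₃=2∈[0,8].
(2·4+1)(2·4+1)(2·2+1) = 405
Δ: 6! 2! 2! / 11! → 1/13860
sum: t=2:+1/192 t=3:−1/36 t=4:+1/192 = -5/288
3j²(4 4 2; 0 0 0) = Δ·Π!·Σ² = 20/693  (sign -1)
sum: t=6:+1/1440 = 1/1440
3j²(4 4 2; -4 3 1) = Δ·Π!·Σ² = 7/165  (sign -1)
combine: 4πI² = 405·20/693·7/165 = 60/121
take √, sign +1: I = 0.19864517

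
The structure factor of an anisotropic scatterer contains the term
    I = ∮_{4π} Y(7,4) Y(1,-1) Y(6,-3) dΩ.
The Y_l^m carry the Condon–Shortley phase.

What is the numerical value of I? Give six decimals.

0.259489

m-sum 0 ✓  L=14 even ✓  6≤6≤8 ✓
Π(2lᵢ+1) = 15×3×13 = 585
triangle coeff Δ(7,1,6) = 1/1365
Σ_t [1,1]: t=1:−1/518400 = -1/518400
(3j)²=7/195 [(7 1 6; 0 0 0)], sign=-1
Σ_t [0,0]: t=0:+1/4354560 = 1/4354560
(3j)²=11/273 [(7 1 6; 4 -1 -3)], sign=-1
⇒ 4πI² = 11/13
I = (+1)√(11/13/(4π)) = 0.25948947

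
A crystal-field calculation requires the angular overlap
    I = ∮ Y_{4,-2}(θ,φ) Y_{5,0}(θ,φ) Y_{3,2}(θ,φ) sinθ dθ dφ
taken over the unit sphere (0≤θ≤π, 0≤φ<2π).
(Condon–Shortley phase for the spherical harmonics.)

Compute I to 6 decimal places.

Checks pass: Σm=0; 12 even; l₃=3∈[1,9].
(2·4+1)(2·5+1)(2·3+1) = 693
Δ: 6! 2! 4! / 13! → 1/180180
sum: t=2:+1/576 t=3:−1/144 t=4:+1/576 = -1/288
3j²(4 5 3; 0 0 0) = Δ·Π!·Σ² = 20/1001  (sign +1)
sum: t=4:+1/576 t=5:−1/2880 = 1/720
3j²(4 5 3; -2 0 2) = Δ·Π!·Σ² = 80/3003  (sign -1)
combine: 4πI² = 693·20/1001·80/3003 = 4800/13013
take √, sign -1: I = -0.17132746

-0.171327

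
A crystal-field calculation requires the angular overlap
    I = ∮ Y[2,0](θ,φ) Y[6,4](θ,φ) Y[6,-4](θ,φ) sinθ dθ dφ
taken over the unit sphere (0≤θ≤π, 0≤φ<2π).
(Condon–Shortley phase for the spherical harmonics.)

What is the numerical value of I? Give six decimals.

-0.022938

Rules hold: Σm=0, L=14 even, 4≤6≤8.
N = 5·13·13 = 845
Δ = 2!·2!·10!/15! = 1/90090
Racah Σ t=0..2: t=0:+1/69120 t=1:−1/14400 t=2:+1/69120 = -7/172800
⇒ 3j(2 6 6; 0 0 0)² = 14/715, sgn -1
Racah Σ t=0..2: t=0:+1/14515200 t=1:−1/362880 t=2:+1/322560 = 1/2419200
⇒ 3j(2 6 6; 0 4 -4)² = 2/5005, sgn +1
4πI² = N·(3j₀)²·(3jₘ)² = 4/605
I = -1·√(0.00661157/4π) = -0.02293757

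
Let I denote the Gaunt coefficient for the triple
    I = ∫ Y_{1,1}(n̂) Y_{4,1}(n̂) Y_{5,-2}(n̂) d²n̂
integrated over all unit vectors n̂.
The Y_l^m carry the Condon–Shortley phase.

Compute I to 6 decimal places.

0.225034

Checks pass: Σm=0; 10 even; l₃=5∈[3,5].
(2·1+1)(2·4+1)(2·5+1) = 297
Δ: 0! 2! 8! / 11! → 1/495
sum: t=0:+1/576 = 1/576
3j²(1 4 5; 0 0 0) = Δ·Π!·Σ² = 5/99  (sign -1)
sum: t=0:+1/1440 = 1/1440
3j²(1 4 5; 1 1 -2) = Δ·Π!·Σ² = 7/165  (sign -1)
combine: 4πI² = 297·5/99·7/165 = 7/11
take √, sign +1: I = 0.22503380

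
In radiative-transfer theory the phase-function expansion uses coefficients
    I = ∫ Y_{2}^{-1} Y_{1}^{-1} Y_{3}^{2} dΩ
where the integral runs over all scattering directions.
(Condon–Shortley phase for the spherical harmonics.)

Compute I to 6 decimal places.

m-sum 0 ✓  L=6 even ✓  1≤3≤3 ✓
Π(2lᵢ+1) = 5×3×7 = 105
triangle coeff Δ(2,1,3) = 1/105
Σ_t [0,0]: t=0:+1/4 = 1/4
(3j)²=3/35 [(2 1 3; 0 0 0)], sign=-1
Σ_t [0,0]: t=0:+1/12 = 1/12
(3j)²=2/21 [(2 1 3; -1 -1 2)], sign=-1
⇒ 4πI² = 6/7
I = (+1)√(6/7/(4π)) = 0.26116903

0.261169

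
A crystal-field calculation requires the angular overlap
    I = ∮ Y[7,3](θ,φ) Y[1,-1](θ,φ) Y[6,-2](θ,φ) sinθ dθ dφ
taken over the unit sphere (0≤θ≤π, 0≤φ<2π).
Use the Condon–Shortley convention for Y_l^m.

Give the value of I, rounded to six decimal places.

-0.234717

Rules hold: Σm=0, L=14 even, 6≤6≤8.
N = 15·3·13 = 585
Δ = 2!·12!·0!/15! = 1/1365
Racah Σ t=1..1: t=1:−1/518400 = -1/518400
⇒ 3j(7 1 6; 0 0 0)² = 7/195, sgn -1
Racah Σ t=0..0: t=0:+1/1935360 = 1/1935360
⇒ 3j(7 1 6; 3 -1 -2)² = 3/91, sgn +1
4πI² = N·(3j₀)²·(3jₘ)² = 9/13
I = -1·√(0.692308/4π) = -0.23471705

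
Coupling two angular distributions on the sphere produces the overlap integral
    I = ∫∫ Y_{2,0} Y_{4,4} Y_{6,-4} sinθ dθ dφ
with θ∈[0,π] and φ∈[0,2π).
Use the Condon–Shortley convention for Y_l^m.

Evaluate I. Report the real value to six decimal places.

Rules hold: Σm=0, L=12 even, 2≤6≤6.
N = 5·9·13 = 585
Δ = 0!·4!·8!/13! = 1/6435
Racah Σ t=0..0: t=0:+1/2304 = 1/2304
⇒ 3j(2 4 6; 0 0 0)² = 5/143, sgn +1
Racah Σ t=0..0: t=0:+1/161280 = 1/161280
⇒ 3j(2 4 6; 0 4 -4)² = 1/143, sgn +1
4πI² = N·(3j₀)²·(3jₘ)² = 225/1573
I = +1·√(0.143039/4π) = 0.10668957

0.106690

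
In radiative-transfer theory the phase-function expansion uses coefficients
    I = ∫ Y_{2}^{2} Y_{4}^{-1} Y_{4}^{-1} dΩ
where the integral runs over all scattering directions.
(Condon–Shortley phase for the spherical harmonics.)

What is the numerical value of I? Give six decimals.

Checks pass: Σm=0; 10 even; l₃=4∈[2,6].
(2·2+1)(2·4+1)(2·4+1) = 405
Δ: 2! 2! 6! / 11! → 1/13860
sum: t=0:+1/192 t=1:−1/36 t=2:+1/192 = -5/288
3j²(2 4 4; 0 0 0) = Δ·Π!·Σ² = 20/693  (sign -1)
sum: t=0:+1/144 = 1/144
3j²(2 4 4; 2 -1 -1) = Δ·Π!·Σ² = 10/231  (sign -1)
combine: 4πI² = 405·20/693·10/231 = 3000/5929
take √, sign +1: I = 0.20066192

0.200662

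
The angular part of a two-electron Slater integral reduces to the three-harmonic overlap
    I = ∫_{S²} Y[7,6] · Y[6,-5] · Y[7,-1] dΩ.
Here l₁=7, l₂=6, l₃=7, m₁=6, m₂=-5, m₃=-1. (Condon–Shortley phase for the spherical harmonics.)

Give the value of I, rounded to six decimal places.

0.141500

Checks pass: Σm=0; 20 even; l₃=7∈[1,13].
(2·7+1)(2·6+1)(2·7+1) = 2925
Δ: 6! 8! 6! / 21! → 1/2444321880
sum: t=0:+1/2612736000 t=1:−1/20736000 t=2:+1/1658880 t=3:−1/746496 t=4:+1/1658880 t=5:−1/20736000 t=6:+1/2612736000 = -1/4354560
3j²(7 6 7; 0 0 0) = Δ·Π!·Σ² = 1000/138567  (sign +1)
sum: t=0:+1/435456000 t=1:−1/3483648000 = 1/497664000
3j²(7 6 7; 6 -5 -1) = Δ·Π!·Σ² = 77/6460  (sign +1)
combine: 4πI² = 2925·1000/138567·77/6460 = 26250/104329
take √, sign +1: I = 0.14150025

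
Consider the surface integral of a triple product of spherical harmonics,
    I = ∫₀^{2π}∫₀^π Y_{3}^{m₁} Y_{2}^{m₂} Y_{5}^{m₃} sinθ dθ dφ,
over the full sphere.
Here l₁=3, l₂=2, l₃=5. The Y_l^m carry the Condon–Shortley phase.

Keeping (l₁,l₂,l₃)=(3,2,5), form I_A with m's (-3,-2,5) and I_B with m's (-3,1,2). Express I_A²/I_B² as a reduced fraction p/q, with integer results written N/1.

30/1

Same 3,2,5: normalisation and zero-m 3j drop out of the ratio.
A: Δ: 0! 6! 4! / 11! → 1/2310; sum: t=0:+1/17280 = 1/17280; 3j²(3 2 5; -3 -2 5) = Δ·Π!·Σ² = 1/11  (sign +1)
B: Δ: 0! 6! 4! / 11! → 1/2310; sum: t=0:+1/4320 = 1/4320; 3j²(3 2 5; -3 1 2) = Δ·Π!·Σ² = 1/330  (sign -1)
I_A²/I_B² = (1/11)/(1/330) = 30/1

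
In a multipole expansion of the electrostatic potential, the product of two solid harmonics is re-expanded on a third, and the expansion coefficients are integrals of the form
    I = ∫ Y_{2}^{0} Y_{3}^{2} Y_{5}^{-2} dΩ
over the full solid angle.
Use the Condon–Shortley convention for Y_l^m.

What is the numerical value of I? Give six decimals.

0.190188

Checks pass: Σm=0; 10 even; l₃=5∈[1,5].
(2·2+1)(2·3+1)(2·5+1) = 385
Δ: 0! 4! 6! / 11! → 1/2310
sum: t=0:+1/144 = 1/144
3j²(2 3 5; 0 0 0) = Δ·Π!·Σ² = 10/231  (sign -1)
sum: t=0:+1/480 = 1/480
3j²(2 3 5; 0 2 -2) = Δ·Π!·Σ² = 3/110  (sign -1)
combine: 4πI² = 385·10/231·3/110 = 5/11
take √, sign +1: I = 0.19018827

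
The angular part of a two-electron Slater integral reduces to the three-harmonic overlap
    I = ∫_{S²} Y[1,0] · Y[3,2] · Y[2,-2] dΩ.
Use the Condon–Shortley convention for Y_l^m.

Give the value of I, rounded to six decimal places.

0.184674

Rules hold: Σm=0, L=6 even, 2≤2≤4.
N = 3·7·5 = 105
Δ = 2!·0!·4!/7! = 1/105
Racah Σ t=1..1: t=1:−1/4 = -1/4
⇒ 3j(1 3 2; 0 0 0)² = 3/35, sgn -1
Racah Σ t=1..1: t=1:−1/24 = -1/24
⇒ 3j(1 3 2; 0 2 -2)² = 1/21, sgn -1
4πI² = N·(3j₀)²·(3jₘ)² = 3/7
I = +1·√(0.428571/4π) = 0.18467439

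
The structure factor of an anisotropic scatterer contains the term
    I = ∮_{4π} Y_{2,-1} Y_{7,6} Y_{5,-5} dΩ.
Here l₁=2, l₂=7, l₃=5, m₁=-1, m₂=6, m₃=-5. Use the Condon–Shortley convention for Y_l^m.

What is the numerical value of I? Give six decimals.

m-sum 0 ✓  L=14 even ✓  5≤5≤9 ✓
Π(2lᵢ+1) = 5×15×11 = 825
triangle coeff Δ(2,7,5) = 1/15015
Σ_t [2,2]: t=2:+1/57600 = 1/57600
(3j)²=21/715 [(2 7 5; 0 0 0)], sign=-1
Σ_t [3,3]: t=3:−1/21772800 = -1/21772800
(3j)²=2/105 [(2 7 5; -1 6 -5)], sign=-1
⇒ 4πI² = 6/13
I = (+1)√(6/13/(4π)) = 0.19164567

0.191646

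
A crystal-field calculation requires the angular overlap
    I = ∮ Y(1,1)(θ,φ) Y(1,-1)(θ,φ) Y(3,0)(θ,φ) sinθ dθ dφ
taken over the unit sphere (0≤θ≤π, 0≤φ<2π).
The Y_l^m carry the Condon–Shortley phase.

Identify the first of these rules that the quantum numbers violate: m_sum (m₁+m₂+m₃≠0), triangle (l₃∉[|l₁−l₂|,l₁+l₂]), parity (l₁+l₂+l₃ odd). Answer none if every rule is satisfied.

Σmᵢ = 0  ✓
l₃∈[|l₁−l₂|,l₁+l₂]=[0,2], have l₃=3  ✗
Σlᵢ = 5 ⇒ odd

triangle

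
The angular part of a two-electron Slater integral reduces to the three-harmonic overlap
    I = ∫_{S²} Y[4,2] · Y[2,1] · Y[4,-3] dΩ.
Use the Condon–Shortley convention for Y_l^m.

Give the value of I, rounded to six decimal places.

Checks pass: Σm=0; 10 even; l₃=4∈[2,6].
(2·4+1)(2·2+1)(2·4+1) = 405
Δ: 2! 6! 2! / 11! → 1/13860
sum: t=0:+1/192 t=1:−1/36 t=2:+1/192 = -5/288
3j²(4 2 4; 0 0 0) = Δ·Π!·Σ² = 20/693  (sign -1)
sum: t=1:−1/240 t=2:+1/1440 = -1/288
3j²(4 2 4; 2 1 -3) = Δ·Π!·Σ² = 5/132  (sign +1)
combine: 4πI² = 405·20/693·5/132 = 375/847
take √, sign -1: I = -0.18770204

-0.187702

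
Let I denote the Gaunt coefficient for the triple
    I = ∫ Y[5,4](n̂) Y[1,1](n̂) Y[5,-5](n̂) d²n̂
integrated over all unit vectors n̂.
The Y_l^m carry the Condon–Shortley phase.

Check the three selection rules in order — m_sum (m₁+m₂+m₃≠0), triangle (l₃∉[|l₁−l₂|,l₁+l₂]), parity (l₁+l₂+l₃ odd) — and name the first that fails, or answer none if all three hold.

azimuthal sum: 4 + 1 − 5 = 0  ✓
4 ≤ 5 ≤ 6 (triangle on l)  ✓
L = 5 + 1 + 5 = 11 (odd)  ✗

parity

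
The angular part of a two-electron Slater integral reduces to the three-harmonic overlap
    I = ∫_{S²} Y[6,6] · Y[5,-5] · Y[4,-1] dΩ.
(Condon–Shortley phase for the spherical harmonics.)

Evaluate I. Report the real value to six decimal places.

l₁+l₂+l₃=15 is odd: 3j(l;000)=0 ⇒ I=0

0.000000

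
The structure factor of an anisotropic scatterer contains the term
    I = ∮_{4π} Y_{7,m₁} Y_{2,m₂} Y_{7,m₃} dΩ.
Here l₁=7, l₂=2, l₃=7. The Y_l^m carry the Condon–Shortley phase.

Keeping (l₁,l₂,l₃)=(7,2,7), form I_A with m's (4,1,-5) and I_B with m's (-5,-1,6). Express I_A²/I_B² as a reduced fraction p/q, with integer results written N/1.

Shared (l₁,l₂,l₃)=(7,2,7): N and (l;000)² cancel in I_A²/I_B².
A: Δ = 2!·12!·2!/17! = 1/185640; Racah Σ t=1..2: t=1:−1/14515200 t=2:+1/79833600 = -1/17740800; ⇒ 3j(7 2 7; 4 1 -5)² = 729/30940, sgn -1
B: Δ = 2!·12!·2!/17! = 1/185640; Racah Σ t=0..1: t=0:+1/958003200 t=1:−1/79833600 = -1/87091200; ⇒ 3j(7 2 7; -5 -1 6)² = 121/4760, sgn +1
I_A²/I_B² = (729/30940)/(121/4760) = 1458/1573

1458/1573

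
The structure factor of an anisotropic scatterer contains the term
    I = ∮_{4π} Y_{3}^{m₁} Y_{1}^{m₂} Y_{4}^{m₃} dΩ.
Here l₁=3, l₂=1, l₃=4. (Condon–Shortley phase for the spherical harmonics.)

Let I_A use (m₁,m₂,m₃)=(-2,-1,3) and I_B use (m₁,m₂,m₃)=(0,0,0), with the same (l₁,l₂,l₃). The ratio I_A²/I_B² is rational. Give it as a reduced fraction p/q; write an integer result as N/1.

21/16

Shared (l₁,l₂,l₃)=(3,1,4): N and (l;000)² cancel in I_A²/I_B².
A: Δ = 0!·6!·2!/9! = 1/252; Racah Σ t=0..0: t=0:+1/240 = 1/240; ⇒ 3j(3 1 4; -2 -1 3)² = 1/12, sgn -1
B: Δ = 0!·6!·2!/9! = 1/252; Racah Σ t=0..0: t=0:+1/36 = 1/36; ⇒ 3j(3 1 4; 0 0 0)² = 4/63, sgn +1
I_A²/I_B² = (1/12)/(4/63) = 21/16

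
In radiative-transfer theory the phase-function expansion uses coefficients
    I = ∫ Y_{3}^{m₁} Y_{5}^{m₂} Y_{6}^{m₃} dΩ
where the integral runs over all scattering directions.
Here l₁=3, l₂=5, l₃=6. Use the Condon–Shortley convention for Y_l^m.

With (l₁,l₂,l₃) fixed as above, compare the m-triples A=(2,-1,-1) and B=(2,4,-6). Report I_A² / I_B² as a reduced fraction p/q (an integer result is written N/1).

Same 3,5,6: normalisation and zero-m 3j drop out of the ratio.
A: Δ: 2! 4! 8! / 15! → 1/675675; sum: t=0:+1/6912 t=1:−1/17280 = 1/11520; 3j²(3 5 6; 2 -1 -1) = Δ·Π!·Σ² = 2/143  (sign -1)
B: Δ: 2! 4! 8! / 15! → 1/675675; sum: t=1:−1/967680 = -1/967680; 3j²(3 5 6; 2 4 -6) = Δ·Π!·Σ² = 3/91  (sign -1)
I_A²/I_B² = (2/143)/(3/91) = 14/33

14/33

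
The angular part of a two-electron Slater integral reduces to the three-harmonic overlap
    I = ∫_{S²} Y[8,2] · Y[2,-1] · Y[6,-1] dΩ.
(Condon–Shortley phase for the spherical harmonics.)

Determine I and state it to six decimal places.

0.227709

m-sum 0 ✓  L=16 even ✓  6≤6≤10 ✓
Π(2lᵢ+1) = 17×5×13 = 1105
triangle coeff Δ(8,2,6) = 1/30940
Σ_t [2,2]: t=2:+1/2073600 = 1/2073600
(3j)²=28/1105 [(8 2 6; 0 0 0)], sign=+1
Σ_t [1,1]: t=1:−1/3628800 = -1/3628800
(3j)²=36/1547 [(8 2 6; 2 -1 -1)], sign=+1
⇒ 4πI² = 144/221
I = (+1)√(144/221/(4π)) = 0.22770899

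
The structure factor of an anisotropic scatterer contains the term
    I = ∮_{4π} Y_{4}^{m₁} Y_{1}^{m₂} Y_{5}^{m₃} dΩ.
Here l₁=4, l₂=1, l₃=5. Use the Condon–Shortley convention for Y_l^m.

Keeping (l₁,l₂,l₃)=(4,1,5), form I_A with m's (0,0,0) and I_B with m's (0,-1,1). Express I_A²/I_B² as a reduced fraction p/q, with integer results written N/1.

5/3

l's match ⇒ only the (l;m) 3-j factors differ between A and B.
A: triangle coeff Δ(4,1,5) = 1/495; Σ_t [0,0]: t=0:+1/576 = 1/576; (3j)²=5/99 [(4 1 5; 0 0 0)], sign=-1
B: triangle coeff Δ(4,1,5) = 1/495; Σ_t [0,0]: t=0:+1/1152 = 1/1152; (3j)²=1/33 [(4 1 5; 0 -1 1)], sign=+1
I_A²/I_B² = (5/99)/(1/33) = 5/3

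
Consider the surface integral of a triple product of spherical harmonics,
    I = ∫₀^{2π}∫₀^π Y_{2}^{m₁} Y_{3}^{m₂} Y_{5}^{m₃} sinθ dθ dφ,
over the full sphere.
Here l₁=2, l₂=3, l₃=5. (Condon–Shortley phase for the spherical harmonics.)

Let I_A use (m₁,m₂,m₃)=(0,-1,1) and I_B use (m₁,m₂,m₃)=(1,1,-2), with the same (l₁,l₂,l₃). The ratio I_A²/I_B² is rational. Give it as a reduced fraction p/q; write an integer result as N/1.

Same 2,3,5: normalisation and zero-m 3j drop out of the ratio.
A: Δ: 0! 4! 6! / 11! → 1/2310; sum: t=0:+1/192 = 1/192; 3j²(2 3 5; 0 -1 1) = Δ·Π!·Σ² = 3/77  (sign +1)
B: Δ: 0! 4! 6! / 11! → 1/2310; sum: t=0:+1/288 = 1/288; 3j²(2 3 5; 1 1 -2) = Δ·Π!·Σ² = 1/22  (sign -1)
I_A²/I_B² = (3/77)/(1/22) = 6/7

6/7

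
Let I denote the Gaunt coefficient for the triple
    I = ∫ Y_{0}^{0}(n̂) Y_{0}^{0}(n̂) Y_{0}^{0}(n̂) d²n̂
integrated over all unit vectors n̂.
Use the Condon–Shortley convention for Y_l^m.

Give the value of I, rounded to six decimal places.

0.282095

m-sum 0 ✓  L=0 even ✓  0≤0≤0 ✓
Π(2lᵢ+1) = 1×1×1 = 1
triangle coeff Δ(0,0,0) = 1/1
Σ_t [0,0]: t=0:+1/1 = 1/1
(3j)²=1/1 [(0 0 0; 0 0 0)], sign=+1
(m-triple is (0,0,0) — same symbol as above.)
⇒ 4πI² = 1/1
I = (+1)√(1/1/(4π)) = 0.28209479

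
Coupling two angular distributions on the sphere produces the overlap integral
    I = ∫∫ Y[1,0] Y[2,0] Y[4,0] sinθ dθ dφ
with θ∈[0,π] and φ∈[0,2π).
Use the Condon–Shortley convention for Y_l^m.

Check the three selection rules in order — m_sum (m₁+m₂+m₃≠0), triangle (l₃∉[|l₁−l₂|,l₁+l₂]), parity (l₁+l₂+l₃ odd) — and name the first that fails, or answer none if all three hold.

azimuthal sum: 0 + 0 + 0 = 0  ✓
1 ≤ 4 ≤ 3 (triangle on l)  ✗
L = 1 + 2 + 4 = 7 (odd)

triangle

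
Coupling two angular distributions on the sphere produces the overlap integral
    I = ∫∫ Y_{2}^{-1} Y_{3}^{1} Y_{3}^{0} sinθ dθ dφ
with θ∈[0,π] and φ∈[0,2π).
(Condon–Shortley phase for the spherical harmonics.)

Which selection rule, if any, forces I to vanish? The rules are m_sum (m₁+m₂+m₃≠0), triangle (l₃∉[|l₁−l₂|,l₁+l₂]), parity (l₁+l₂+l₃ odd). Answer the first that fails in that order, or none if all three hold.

Σmᵢ = 0  ✓
l₃∈[|l₁−l₂|,l₁+l₂]=[1,5], have l₃=3  ✓
Σlᵢ = 8 ⇒ even  ✓

none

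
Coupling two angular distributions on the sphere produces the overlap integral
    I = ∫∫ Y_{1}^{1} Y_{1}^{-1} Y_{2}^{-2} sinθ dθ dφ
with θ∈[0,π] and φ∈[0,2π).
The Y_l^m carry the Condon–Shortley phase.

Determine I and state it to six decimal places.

0.000000

m-sum = 1 − 1 − 2 = -2 ≠ 0 ⇒ I = 0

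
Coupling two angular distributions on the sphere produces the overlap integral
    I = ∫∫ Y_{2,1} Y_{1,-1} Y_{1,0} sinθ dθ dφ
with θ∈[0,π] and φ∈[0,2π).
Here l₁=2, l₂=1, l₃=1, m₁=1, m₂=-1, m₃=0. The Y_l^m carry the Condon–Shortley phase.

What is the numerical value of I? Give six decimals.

Rules hold: Σm=0, L=4 even, 1≤1≤3.
N = 5·3·3 = 45
Δ = 2!·2!·0!/5! = 1/30
Racah Σ t=1..1: t=1:−1/1 = -1/1
⇒ 3j(2 1 1; 0 0 0)² = 2/15, sgn +1
Racah Σ t=0..0: t=0:+1/2 = 1/2
⇒ 3j(2 1 1; 1 -1 0)² = 1/10, sgn -1
4πI² = N·(3j₀)²·(3jₘ)² = 3/5
I = -1·√(0.6/4π) = -0.21850969

-0.218510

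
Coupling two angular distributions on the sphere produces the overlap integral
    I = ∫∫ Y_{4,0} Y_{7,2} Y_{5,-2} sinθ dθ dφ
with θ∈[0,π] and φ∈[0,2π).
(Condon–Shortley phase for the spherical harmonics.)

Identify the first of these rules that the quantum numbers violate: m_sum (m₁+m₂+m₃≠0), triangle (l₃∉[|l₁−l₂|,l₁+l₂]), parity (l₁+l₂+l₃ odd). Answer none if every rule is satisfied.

azimuthal sum: 0 + 2 − 2 = 0  ✓
3 ≤ 5 ≤ 11 (triangle on l)  ✓
L = 4 + 7 + 5 = 16 (even)  ✓

none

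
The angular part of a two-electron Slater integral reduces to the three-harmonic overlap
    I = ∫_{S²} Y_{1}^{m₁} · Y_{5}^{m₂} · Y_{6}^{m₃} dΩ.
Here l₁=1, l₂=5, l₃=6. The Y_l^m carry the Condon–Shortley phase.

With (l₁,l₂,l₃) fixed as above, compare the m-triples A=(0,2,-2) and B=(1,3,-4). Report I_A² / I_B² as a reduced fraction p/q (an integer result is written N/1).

Same 1,5,6: normalisation and zero-m 3j drop out of the ratio.
A: Δ: 0! 2! 10! / 13! → 1/858; sum: t=0:+1/30240 = 1/30240; 3j²(1 5 6; 0 2 -2) = Δ·Π!·Σ² = 16/429  (sign +1)
B: Δ: 0! 2! 10! / 13! → 1/858; sum: t=0:+1/161280 = 1/161280; 3j²(1 5 6; 1 3 -4) = Δ·Π!·Σ² = 15/286  (sign +1)
I_A²/I_B² = (16/429)/(15/286) = 32/45

32/45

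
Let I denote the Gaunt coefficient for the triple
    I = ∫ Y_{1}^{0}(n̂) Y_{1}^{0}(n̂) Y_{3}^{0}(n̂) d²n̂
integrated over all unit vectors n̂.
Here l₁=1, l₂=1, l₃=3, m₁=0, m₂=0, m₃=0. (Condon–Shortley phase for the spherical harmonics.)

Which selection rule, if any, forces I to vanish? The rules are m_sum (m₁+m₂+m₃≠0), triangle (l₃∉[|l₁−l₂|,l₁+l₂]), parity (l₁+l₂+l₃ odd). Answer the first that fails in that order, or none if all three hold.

azimuthal sum: 0 + 0 + 0 = 0  ✓
0 ≤ 3 ≤ 2 (triangle on l)  ✗
L = 1 + 1 + 3 = 5 (odd)

triangle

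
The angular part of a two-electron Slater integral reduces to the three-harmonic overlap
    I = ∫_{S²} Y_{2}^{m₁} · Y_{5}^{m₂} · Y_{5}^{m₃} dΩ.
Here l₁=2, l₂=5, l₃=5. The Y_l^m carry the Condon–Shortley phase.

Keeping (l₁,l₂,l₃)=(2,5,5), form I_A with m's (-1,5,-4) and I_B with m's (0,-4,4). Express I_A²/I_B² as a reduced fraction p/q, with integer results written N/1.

15/4

l's match ⇒ only the (l;m) 3-j factors differ between A and B.
A: triangle coeff Δ(2,5,5) = 1/38610; Σ_t [2,2]: t=2:+1/80640 = 1/80640; (3j)²=9/286 [(2 5 5; -1 5 -4)], sign=-1
B: triangle coeff Δ(2,5,5) = 1/38610; Σ_t [0,1]: t=0:+1/20160 t=1:−1/40320 = 1/40320; (3j)²=6/715 [(2 5 5; 0 -4 4)], sign=-1
I_A²/I_B² = (9/286)/(6/715) = 15/4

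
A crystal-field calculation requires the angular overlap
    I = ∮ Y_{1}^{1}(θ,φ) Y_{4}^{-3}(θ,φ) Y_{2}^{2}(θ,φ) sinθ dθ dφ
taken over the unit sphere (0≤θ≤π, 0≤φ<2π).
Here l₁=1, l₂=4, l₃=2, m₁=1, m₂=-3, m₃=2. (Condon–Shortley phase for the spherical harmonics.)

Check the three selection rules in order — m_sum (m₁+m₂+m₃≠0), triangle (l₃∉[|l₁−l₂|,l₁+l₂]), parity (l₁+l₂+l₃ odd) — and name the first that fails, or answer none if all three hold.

triangle

m₁+m₂+m₃ = 1 − 3 + 2 = 0  ✓
triangle: |1−4|=3 ≤ l₃=2 ≤ 1+4=5  ✗
parity: l₁+l₂+l₃ = 7 is odd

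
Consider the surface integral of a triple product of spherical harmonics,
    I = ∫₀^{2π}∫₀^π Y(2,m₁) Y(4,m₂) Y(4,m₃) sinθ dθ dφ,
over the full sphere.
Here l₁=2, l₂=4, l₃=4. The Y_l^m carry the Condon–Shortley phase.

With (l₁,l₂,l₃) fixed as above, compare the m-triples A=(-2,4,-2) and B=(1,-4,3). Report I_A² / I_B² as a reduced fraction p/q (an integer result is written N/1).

2/7

Same 2,4,4: normalisation and zero-m 3j drop out of the ratio.
A: Δ: 2! 2! 6! / 11! → 1/13860; sum: t=2:+1/2880 = 1/2880; 3j²(2 4 4; -2 4 -2) = Δ·Π!·Σ² = 2/165  (sign +1)
B: Δ: 2! 2! 6! / 11! → 1/13860; sum: t=0:+1/1440 = 1/1440; 3j²(2 4 4; 1 -4 3) = Δ·Π!·Σ² = 7/165  (sign -1)
I_A²/I_B² = (2/165)/(7/165) = 2/7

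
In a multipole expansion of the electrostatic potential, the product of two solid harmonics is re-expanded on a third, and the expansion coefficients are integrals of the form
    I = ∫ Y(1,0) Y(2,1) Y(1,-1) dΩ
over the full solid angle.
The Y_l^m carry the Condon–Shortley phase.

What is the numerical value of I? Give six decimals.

Rules hold: Σm=0, L=4 even, 1≤1≤3.
N = 3·5·3 = 45
Δ = 2!·0!·2!/5! = 1/30
Racah Σ t=1..1: t=1:−1/1 = -1/1
⇒ 3j(1 2 1; 0 0 0)² = 2/15, sgn +1
Racah Σ t=1..1: t=1:−1/2 = -1/2
⇒ 3j(1 2 1; 0 1 -1)² = 1/10, sgn -1
4πI² = N·(3j₀)²·(3jₘ)² = 3/5
I = -1·√(0.6/4π) = -0.21850969

-0.218510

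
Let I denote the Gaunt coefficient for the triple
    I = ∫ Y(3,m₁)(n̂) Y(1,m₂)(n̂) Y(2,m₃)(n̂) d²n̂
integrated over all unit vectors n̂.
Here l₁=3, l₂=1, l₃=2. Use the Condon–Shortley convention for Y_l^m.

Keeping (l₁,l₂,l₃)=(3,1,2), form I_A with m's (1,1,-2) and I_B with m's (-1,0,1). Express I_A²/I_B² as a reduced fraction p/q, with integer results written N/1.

1/8

l's match ⇒ only the (l;m) 3-j factors differ between A and B.
A: triangle coeff Δ(3,1,2) = 1/105; Σ_t [2,2]: t=2:+1/48 = 1/48; (3j)²=1/105 [(3 1 2; 1 1 -2)], sign=+1
B: triangle coeff Δ(3,1,2) = 1/105; Σ_t [1,1]: t=1:−1/6 = -1/6; (3j)²=8/105 [(3 1 2; -1 0 1)], sign=+1
I_A²/I_B² = (1/105)/(8/105) = 1/8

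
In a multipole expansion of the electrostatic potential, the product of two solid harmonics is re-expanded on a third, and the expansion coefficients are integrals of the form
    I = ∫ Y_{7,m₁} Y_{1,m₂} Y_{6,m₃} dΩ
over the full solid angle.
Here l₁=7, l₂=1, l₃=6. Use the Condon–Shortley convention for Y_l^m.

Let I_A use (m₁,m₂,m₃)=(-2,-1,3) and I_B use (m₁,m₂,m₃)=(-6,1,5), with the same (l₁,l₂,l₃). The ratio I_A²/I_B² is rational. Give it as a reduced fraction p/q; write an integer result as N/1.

Same 7,1,6: normalisation and zero-m 3j drop out of the ratio.
A: Δ: 2! 12! 0! / 15! → 1/1365; sum: t=0:+1/4354560 = 1/4354560; 3j²(7 1 6; -2 -1 3) = Δ·Π!·Σ² = 2/273  (sign -1)
B: Δ: 2! 12! 0! / 15! → 1/1365; sum: t=2:+1/79833600 = 1/79833600; 3j²(7 1 6; -6 1 5) = Δ·Π!·Σ² = 2/35  (sign -1)
I_A²/I_B² = (2/273)/(2/35) = 5/39

5/39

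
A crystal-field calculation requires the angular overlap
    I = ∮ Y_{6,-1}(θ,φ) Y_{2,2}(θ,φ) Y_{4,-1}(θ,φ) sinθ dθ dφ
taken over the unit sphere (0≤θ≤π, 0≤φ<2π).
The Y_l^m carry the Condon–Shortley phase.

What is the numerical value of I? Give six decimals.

m-sum 0 ✓  L=12 even ✓  4≤4≤8 ✓
Π(2lᵢ+1) = 13×5×9 = 585
triangle coeff Δ(6,2,4) = 1/6435
Σ_t [2,2]: t=2:+1/2304 = 1/2304
(3j)²=5/143 [(6 2 4; 0 0 0)], sign=+1
Σ_t [4,4]: t=4:+1/17280 = 1/17280
(3j)²=7/1287 [(6 2 4; -1 2 -1)], sign=-1
⇒ 4πI² = 175/1573
I = (-1)√(175/1573/(4π)) = -0.09409136

-0.094091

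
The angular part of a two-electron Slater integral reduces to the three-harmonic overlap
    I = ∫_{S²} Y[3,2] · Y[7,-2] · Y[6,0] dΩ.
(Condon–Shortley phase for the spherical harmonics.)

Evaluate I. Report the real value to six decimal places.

-0.086087

m-sum 0 ✓  L=16 even ✓  4≤6≤10 ✓
Π(2lᵢ+1) = 7×15×13 = 1365
triangle coeff Δ(3,7,6) = 1/2042040
Σ_t [1,3]: t=1:−1/207360 t=2:+1/57600 t=3:−1/207360 = 1/129600
(3j)²=168/12155 [(3 7 6; 0 0 0)], sign=+1
Σ_t [0,1]: t=0:+1/345600 t=1:−1/207360 = -1/518400
(3j)²=12/2431 [(3 7 6; 2 -2 0)], sign=-1
⇒ 4πI² = 42336/454597
I = (-1)√(42336/454597/(4π)) = -0.08608683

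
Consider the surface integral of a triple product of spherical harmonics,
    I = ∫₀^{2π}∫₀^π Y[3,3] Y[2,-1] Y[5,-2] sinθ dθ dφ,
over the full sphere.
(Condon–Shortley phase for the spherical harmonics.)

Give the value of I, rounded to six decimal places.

m-sum 0 ✓  L=10 even ✓  1≤5≤5 ✓
Π(2lᵢ+1) = 7×5×11 = 385
triangle coeff Δ(3,2,5) = 1/2310
Σ_t [0,0]: t=0:+1/144 = 1/144
(3j)²=10/231 [(3 2 5; 0 0 0)], sign=-1
Σ_t [0,0]: t=0:+1/4320 = 1/4320
(3j)²=1/330 [(3 2 5; 3 -1 -2)], sign=-1
⇒ 4πI² = 5/99
I = (+1)√(5/99/(4π)) = 0.06339609

0.063396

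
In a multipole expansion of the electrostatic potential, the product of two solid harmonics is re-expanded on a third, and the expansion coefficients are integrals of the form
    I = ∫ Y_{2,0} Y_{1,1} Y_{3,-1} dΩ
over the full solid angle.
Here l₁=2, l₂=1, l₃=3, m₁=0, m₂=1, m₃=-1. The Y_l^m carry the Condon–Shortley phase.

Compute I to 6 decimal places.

-0.202301

Rules hold: Σm=0, L=6 even, 1≤3≤3.
N = 5·3·7 = 105
Δ = 0!·4!·2!/7! = 1/105
Racah Σ t=0..0: t=0:+1/4 = 1/4
⇒ 3j(2 1 3; 0 0 0)² = 3/35, sgn -1
Racah Σ t=0..0: t=0:+1/8 = 1/8
⇒ 3j(2 1 3; 0 1 -1)² = 2/35, sgn +1
4πI² = N·(3j₀)²·(3jₘ)² = 18/35
I = -1·√(0.514286/4π) = -0.20230066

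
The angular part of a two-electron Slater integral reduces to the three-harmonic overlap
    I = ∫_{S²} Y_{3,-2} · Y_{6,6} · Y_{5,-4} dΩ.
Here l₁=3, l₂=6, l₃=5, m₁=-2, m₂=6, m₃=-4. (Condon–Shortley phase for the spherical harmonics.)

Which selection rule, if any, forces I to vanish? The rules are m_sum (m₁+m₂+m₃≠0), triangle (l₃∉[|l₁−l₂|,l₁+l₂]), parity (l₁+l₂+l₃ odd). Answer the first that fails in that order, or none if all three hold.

none

Σmᵢ = 0  ✓
l₃∈[|l₁−l₂|,l₁+l₂]=[3,9], have l₃=5  ✓
Σlᵢ = 14 ⇒ even  ✓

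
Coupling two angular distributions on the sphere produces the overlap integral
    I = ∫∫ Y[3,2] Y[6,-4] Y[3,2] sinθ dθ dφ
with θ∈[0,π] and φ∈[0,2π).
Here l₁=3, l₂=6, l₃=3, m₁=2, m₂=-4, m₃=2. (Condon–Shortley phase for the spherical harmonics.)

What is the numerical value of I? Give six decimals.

0.266131

Rules hold: Σm=0, L=12 even, 3≤3≤9.
N = 7·13·7 = 637
Δ = 6!·0!·6!/13! = 1/12012
Racah Σ t=3..3: t=3:−1/1296 = -1/1296
⇒ 3j(3 6 3; 0 0 0)² = 100/3003, sgn +1
Racah Σ t=1..1: t=1:−1/14400 = -1/14400
⇒ 3j(3 6 3; 2 -4 2)² = 6/143, sgn +1
4πI² = N·(3j₀)²·(3jₘ)² = 1400/1573
I = +1·√(0.890019/4π) = 0.26613055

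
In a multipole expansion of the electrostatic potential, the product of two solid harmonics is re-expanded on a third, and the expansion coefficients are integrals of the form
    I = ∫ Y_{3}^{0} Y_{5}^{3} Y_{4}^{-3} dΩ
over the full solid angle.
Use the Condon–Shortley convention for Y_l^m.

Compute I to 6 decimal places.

0.103862

Checks pass: Σm=0; 12 even; l₃=4∈[2,8].
(2·3+1)(2·5+1)(2·4+1) = 693
Δ: 4! 2! 6! / 13! → 1/180180
sum: t=1:−1/576 t=2:+1/144 t=3:−1/576 = 1/288
3j²(3 5 4; 0 0 0) = Δ·Π!·Σ² = 20/1001  (sign +1)
sum: t=2:+1/2880 t=3:−1/1440 = -1/2880
3j²(3 5 4; 0 3 -3) = Δ·Π!·Σ² = 7/715  (sign +1)
combine: 4πI² = 693·20/1001·7/715 = 252/1859
take √, sign +1: I = 0.10386175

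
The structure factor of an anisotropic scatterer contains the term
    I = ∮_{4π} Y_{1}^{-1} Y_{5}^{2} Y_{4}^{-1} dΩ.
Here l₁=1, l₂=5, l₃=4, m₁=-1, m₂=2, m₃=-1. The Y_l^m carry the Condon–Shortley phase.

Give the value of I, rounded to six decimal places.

0.225034

m-sum 0 ✓  L=10 even ✓  4≤4≤6 ✓
Π(2lᵢ+1) = 3×11×9 = 297
triangle coeff Δ(1,5,4) = 1/495
Σ_t [1,1]: t=1:−1/576 = -1/576
(3j)²=5/99 [(1 5 4; 0 0 0)], sign=-1
Σ_t [2,2]: t=2:+1/1440 = 1/1440
(3j)²=7/165 [(1 5 4; -1 2 -1)], sign=-1
⇒ 4πI² = 7/11
I = (+1)√(7/11/(4π)) = 0.22503380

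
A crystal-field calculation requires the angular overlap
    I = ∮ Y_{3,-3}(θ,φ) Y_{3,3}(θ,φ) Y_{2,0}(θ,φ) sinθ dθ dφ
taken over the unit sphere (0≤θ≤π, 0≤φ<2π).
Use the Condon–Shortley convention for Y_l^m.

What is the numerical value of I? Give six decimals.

0.210261

m-sum 0 ✓  L=8 even ✓  0≤2≤6 ✓
Π(2lᵢ+1) = 7×7×5 = 245
triangle coeff Δ(3,3,2) = 1/3780
Σ_t [1,3]: t=1:−1/24 t=2:+1/4 t=3:−1/24 = 1/6
(3j)²=4/105 [(3 3 2; 0 0 0)], sign=+1
Σ_t [4,4]: t=4:+1/96 = 1/96
(3j)²=5/84 [(3 3 2; -3 3 0)], sign=+1
⇒ 4πI² = 5/9
I = (+1)√(5/9/(4π)) = 0.21026104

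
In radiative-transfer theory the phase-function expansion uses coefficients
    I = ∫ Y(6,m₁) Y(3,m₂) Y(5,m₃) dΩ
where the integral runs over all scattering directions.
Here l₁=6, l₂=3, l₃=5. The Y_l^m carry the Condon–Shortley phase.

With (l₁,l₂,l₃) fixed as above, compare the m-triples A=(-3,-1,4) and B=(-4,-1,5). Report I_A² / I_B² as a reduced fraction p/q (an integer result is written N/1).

4/3

Shared (l₁,l₂,l₃)=(6,3,5): N and (l;000)² cancel in I_A²/I_B².
A: Δ = 4!·8!·2!/15! = 1/675675; Racah Σ t=1..2: t=1:−1/241920 t=2:+1/40320 = 1/48384; ⇒ 3j(6 3 5; -3 -1 4)² = 24/1001, sgn -1
B: Δ = 4!·8!·2!/15! = 1/675675; Racah Σ t=2..2: t=2:+1/322560 = 1/322560; ⇒ 3j(6 3 5; -4 -1 5)² = 18/1001, sgn +1
I_A²/I_B² = (24/1001)/(18/1001) = 4/3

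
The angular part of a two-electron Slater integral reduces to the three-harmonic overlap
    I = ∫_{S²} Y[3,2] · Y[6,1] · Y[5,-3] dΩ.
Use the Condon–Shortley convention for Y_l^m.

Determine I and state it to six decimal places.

Checks pass: Σm=0; 14 even; l₃=5∈[3,9].
(2·3+1)(2·6+1)(2·5+1) = 1001
Δ: 4! 2! 8! / 15! → 1/675675
sum: t=1:−1/8640 t=2:+1/2304 t=3:−1/8640 = 7/34560
3j²(3 6 5; 0 0 0) = Δ·Π!·Σ² = 7/429  (sign -1)
sum: t=0:+1/120960 t=1:−1/17280 = -1/20160
3j²(3 6 5; 2 1 -3) = Δ·Π!·Σ² = 64/3003  (sign -1)
combine: 4πI² = 1001·7/429·64/3003 = 448/1287
take √, sign +1: I = 0.16643505

0.166435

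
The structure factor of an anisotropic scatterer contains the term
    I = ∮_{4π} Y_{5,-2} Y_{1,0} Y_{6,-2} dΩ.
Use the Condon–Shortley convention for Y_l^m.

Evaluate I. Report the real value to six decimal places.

0.000000

-2 + 0 − 2 = -4 ≠ 0: azimuthal integral kills it; I = 0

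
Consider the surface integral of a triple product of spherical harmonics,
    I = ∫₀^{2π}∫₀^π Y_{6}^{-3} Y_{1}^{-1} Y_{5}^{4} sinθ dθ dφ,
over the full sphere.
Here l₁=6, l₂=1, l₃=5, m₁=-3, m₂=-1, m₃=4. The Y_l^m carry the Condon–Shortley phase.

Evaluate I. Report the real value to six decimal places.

Checks pass: Σm=0; 12 even; l₃=5∈[5,7].
(2·6+1)(2·1+1)(2·5+1) = 429
Δ: 2! 10! 0! / 13! → 1/858
sum: t=1:−1/14400 = -1/14400
3j²(6 1 5; 0 0 0) = Δ·Π!·Σ² = 6/143  (sign +1)
sum: t=0:+1/725760 = 1/725760
3j²(6 1 5; -3 -1 4) = Δ·Π!·Σ² = 1/286  (sign -1)
combine: 4πI² = 429·6/143·1/286 = 9/143
take √, sign -1: I = -0.07076985

-0.070770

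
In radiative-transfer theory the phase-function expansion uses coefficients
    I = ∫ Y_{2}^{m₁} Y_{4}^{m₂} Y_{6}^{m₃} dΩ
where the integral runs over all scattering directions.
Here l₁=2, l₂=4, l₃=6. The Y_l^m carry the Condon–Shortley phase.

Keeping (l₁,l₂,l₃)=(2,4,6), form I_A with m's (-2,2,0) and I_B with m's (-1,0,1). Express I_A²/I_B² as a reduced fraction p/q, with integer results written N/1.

l's match ⇒ only the (l;m) 3-j factors differ between A and B.
A: triangle coeff Δ(2,4,6) = 1/6435; Σ_t [0,0]: t=0:+1/34560 = 1/34560; (3j)²=1/429 [(2 4 6; -2 2 0)], sign=+1
B: triangle coeff Δ(2,4,6) = 1/6435; Σ_t [0,0]: t=0:+1/3456 = 1/3456; (3j)²=35/1287 [(2 4 6; -1 0 1)], sign=-1
I_A²/I_B² = (1/429)/(35/1287) = 3/35

3/35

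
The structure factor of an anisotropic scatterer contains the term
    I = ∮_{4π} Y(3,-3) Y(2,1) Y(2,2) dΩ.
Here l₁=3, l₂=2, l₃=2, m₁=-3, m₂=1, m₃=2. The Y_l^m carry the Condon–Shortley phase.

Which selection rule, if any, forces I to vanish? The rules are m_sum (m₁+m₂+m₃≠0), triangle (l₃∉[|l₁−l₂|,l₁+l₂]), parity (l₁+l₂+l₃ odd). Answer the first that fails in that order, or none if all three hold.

parity

azimuthal sum: -3 + 1 + 2 = 0  ✓
1 ≤ 2 ≤ 5 (triangle on l)  ✓
L = 3 + 2 + 2 = 7 (odd)  ✗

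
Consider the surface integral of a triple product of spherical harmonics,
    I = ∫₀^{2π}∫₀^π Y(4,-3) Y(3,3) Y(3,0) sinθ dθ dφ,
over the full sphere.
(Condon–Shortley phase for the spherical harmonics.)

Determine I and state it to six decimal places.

m-sum 0 ✓  L=10 even ✓  1≤3≤7 ✓
Π(2lᵢ+1) = 9×7×7 = 441
triangle coeff Δ(4,3,3) = 1/34650
Σ_t [1,3]: t=1:−1/72 t=2:+1/16 t=3:−1/72 = 5/144
(3j)²=2/77 [(4 3 3; 0 0 0)], sign=-1
Σ_t [4,4]: t=4:+1/288 = 1/288
(3j)²=1/22 [(4 3 3; -3 3 0)], sign=-1
⇒ 4πI² = 63/121
I = (+1)√(63/121/(4π)) = 0.20355073

0.203551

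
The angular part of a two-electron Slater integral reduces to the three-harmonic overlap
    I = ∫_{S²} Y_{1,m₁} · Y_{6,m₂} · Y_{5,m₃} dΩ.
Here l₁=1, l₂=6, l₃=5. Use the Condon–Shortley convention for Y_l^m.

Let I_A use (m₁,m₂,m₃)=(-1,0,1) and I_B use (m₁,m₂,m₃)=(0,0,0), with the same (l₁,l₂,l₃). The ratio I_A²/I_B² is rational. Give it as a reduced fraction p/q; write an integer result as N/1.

Same 1,6,5: normalisation and zero-m 3j drop out of the ratio.
A: Δ: 2! 0! 10! / 13! → 1/858; sum: t=2:+1/34560 = 1/34560; 3j²(1 6 5; -1 0 1) = Δ·Π!·Σ² = 5/286  (sign +1)
B: Δ: 2! 0! 10! / 13! → 1/858; sum: t=1:−1/14400 = -1/14400; 3j²(1 6 5; 0 0 0) = Δ·Π!·Σ² = 6/143  (sign +1)
I_A²/I_B² = (5/286)/(6/143) = 5/12

5/12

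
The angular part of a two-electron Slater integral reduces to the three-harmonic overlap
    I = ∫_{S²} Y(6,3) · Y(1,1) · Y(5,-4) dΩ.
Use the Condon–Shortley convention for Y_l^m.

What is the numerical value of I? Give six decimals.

-0.070770

m-sum 0 ✓  L=12 even ✓  5≤5≤7 ✓
Π(2lᵢ+1) = 13×3×11 = 429
triangle coeff Δ(6,1,5) = 1/858
Σ_t [1,1]: t=1:−1/14400 = -1/14400
(3j)²=6/143 [(6 1 5; 0 0 0)], sign=+1
Σ_t [2,2]: t=2:+1/725760 = 1/725760
(3j)²=1/286 [(6 1 5; 3 1 -4)], sign=-1
⇒ 4πI² = 9/143
I = (-1)√(9/143/(4π)) = -0.07076985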